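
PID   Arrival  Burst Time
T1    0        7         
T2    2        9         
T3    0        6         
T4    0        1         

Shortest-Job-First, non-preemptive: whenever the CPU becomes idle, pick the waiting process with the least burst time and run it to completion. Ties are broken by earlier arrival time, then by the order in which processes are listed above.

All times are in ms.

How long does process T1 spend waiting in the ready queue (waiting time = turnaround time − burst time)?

Schedule: | T4 0-1 | T3 1-7 | T1 7-14 | T2 14-23 |
Completion: T1=14  T2=23  T3=7  T4=1
Waiting(T1) = turnaround − burst = 14 − 7 = 7

7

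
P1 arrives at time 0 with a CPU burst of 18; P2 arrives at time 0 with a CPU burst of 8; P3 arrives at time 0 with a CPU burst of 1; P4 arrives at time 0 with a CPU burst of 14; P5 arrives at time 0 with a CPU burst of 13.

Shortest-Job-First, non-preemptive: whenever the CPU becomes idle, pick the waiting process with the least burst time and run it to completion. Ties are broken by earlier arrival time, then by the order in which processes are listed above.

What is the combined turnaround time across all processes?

122

Schedule: | P3 0-1 | P2 1-9 | P5 9-22 | P4 22-36 | P1 36-54 |
Completion: P1=54  P2=9  P3=1  P4=36  P5=22
Turnaround (C−A): P1=54  P2=9  P3=1  P4=36  P5=22
Turnaround = completion − arrival: P1=54, P2=9, P3=1, P4=36, P5=22
Total turnaround = 54 + 9 + 1 + 36 + 22 = 122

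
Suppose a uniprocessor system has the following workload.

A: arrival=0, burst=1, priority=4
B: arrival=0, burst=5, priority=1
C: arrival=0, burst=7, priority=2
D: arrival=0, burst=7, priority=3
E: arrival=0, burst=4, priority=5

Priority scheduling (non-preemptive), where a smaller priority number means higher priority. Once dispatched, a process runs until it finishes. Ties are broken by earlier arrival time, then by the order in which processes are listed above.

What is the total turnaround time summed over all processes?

80

Schedule: | B 0-5 | C 5-12 | D 12-19 | A 19-20 | E 20-24 |
Completion: A=20  B=5  C=12  D=19  E=24
Turnaround = completion − arrival: A=20, B=5, C=12, D=19, E=24
Total turnaround = 20 + 5 + 12 + 19 + 24 = 80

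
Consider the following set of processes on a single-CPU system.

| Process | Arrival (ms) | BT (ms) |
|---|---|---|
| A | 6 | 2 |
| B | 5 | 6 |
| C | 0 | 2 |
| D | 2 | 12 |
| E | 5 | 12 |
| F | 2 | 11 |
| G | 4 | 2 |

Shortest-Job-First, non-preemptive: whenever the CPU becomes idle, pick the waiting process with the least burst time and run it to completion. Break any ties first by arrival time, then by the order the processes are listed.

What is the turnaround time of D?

33

Schedule: | C 0-2 | F 2-13 | G 13-15 | A 15-17 | B 17-23 | D 23-35 | E 35-47 |
Completion: A=17  B=23  C=2  D=35  E=47  F=13  G=15
Turnaround (C−A): A=11  B=18  C=2  D=33  E=42  F=11  G=11
Turnaround(D) = completion − arrival = 35 − 2 = 33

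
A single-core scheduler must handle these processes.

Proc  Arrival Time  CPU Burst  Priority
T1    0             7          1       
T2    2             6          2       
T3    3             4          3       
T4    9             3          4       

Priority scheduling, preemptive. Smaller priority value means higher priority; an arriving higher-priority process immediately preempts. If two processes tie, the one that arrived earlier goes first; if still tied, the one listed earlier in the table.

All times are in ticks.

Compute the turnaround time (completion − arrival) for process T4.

11

Schedule: | T1 0-7 | T2 7-13 | T3 13-17 | T4 17-20 |
Completion: T1=7  T2=13  T3=17  T4=20
Turnaround (C−A): T1=7  T2=11  T3=14  T4=11
Turnaround(T4) = completion − arrival = 20 − 9 = 11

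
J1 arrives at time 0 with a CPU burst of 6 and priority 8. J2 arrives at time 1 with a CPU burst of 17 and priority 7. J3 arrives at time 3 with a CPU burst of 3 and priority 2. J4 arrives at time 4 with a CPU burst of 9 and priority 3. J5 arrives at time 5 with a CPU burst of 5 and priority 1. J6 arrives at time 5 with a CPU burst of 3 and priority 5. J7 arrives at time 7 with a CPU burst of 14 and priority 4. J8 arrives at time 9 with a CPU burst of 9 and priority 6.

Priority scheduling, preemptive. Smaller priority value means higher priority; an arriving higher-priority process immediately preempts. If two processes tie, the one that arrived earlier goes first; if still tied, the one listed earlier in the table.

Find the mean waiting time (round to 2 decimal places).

23.13

Schedule: | J1 0-1 | J2 1-3 | J3 3-5 | J5 5-10 | J3 10-11 | J4 11-20 | J7 20-34 | J6 34-37 | J8 37-46 | J2 46-61 | J1 61-66 |
Completion: J1=66  J2=61  J3=11  J4=20  J5=10  J6=37  J7=34  J8=46
Turnaround (C−A): J1=66  J2=60  J3=8  J4=16  J5=5  J6=32  J7=27  J8=37
Waiting times: J1=60, J2=43, J3=5, J4=7, J5=0, J6=29, J7=13, J8=28
Average waiting = (60+43+5+7+0+29+13+28) / 8 = 185/8 = 23.13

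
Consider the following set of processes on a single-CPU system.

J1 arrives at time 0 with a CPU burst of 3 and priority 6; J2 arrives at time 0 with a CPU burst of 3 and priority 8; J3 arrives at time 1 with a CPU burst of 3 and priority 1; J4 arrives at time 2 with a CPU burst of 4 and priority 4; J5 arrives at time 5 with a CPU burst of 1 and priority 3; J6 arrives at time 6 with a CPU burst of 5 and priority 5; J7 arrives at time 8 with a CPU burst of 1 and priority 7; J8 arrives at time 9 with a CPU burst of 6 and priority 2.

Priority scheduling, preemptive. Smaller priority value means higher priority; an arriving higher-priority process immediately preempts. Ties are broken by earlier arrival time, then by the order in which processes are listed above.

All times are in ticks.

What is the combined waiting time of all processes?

Schedule: | J1 0-1 | J3 1-4 | J4 4-5 | J5 5-6 | J4 6-9 | J8 9-15 | J6 15-20 | J1 20-22 | J7 22-23 | J2 23-26 |
Completion: J1=22  J2=26  J3=4  J4=9  J5=6  J6=20  J7=23  J8=15
Turnaround (C−A): J1=22  J2=26  J3=3  J4=7  J5=1  J6=14  J7=15  J8=6
Waiting = turnaround − burst: J1=19, J2=23, J3=0, J4=3, J5=0, J6=9, J7=14, J8=0
Total waiting = 19 + 23 + 0 + 3 + 0 + 9 + 14 + 0 = 68

68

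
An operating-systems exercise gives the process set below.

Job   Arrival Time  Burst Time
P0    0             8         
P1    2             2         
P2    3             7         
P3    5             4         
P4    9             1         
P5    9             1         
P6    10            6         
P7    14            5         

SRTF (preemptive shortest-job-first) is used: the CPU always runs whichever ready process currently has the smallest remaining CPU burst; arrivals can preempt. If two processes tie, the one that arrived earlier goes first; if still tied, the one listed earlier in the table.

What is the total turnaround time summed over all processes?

80

Timeline: | P0 0-2 | P1 2-4 | P0 4-5 | P3 5-9 | P4 9-10 | P5 10-11 | P0 11-16 | P7 16-21 | P6 21-27 | P2 27-34 |
Completion: P0=16  P1=4  P2=34  P3=9  P4=10  P5=11  P6=27  P7=21
Turnaround = completion − arrival: P0=16, P1=2, P2=31, P3=4, P4=1, P5=2, P6=17, P7=7
Total turnaround = 16 + 2 + 31 + 4 + 1 + 2 + 17 + 7 = 80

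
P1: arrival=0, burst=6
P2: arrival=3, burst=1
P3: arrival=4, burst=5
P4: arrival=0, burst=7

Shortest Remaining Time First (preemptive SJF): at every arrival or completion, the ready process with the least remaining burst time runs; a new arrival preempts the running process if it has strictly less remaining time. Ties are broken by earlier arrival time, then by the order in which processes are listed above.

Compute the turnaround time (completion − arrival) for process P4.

19

Gantt: | P1 0-3 | P2 3-4 | P1 4-7 | P3 7-12 | P4 12-19 |
Completion: P1=7  P2=4  P3=12  P4=19
Turnaround (C−A): P1=7  P2=1  P3=8  P4=19
Turnaround(P4) = completion − arrival = 19 − 0 = 19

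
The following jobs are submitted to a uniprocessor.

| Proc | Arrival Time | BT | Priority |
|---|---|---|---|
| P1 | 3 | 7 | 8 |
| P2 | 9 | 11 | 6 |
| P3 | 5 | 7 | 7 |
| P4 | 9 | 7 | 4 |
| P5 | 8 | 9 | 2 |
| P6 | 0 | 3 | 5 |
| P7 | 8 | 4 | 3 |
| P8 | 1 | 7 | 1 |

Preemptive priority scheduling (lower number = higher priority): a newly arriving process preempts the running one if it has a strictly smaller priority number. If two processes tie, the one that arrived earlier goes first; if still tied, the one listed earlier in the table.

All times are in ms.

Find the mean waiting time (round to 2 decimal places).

Gantt: | P6 0-1 | P8 1-8 | P5 8-17 | P7 17-21 | P4 21-28 | P6 28-30 | P2 30-41 | P3 41-48 | P1 48-55 |
Completion: P1=55  P2=41  P3=48  P4=28  P5=17  P6=30  P7=21  P8=8
Turnaround (C−A): P1=52  P2=32  P3=43  P4=19  P5=9  P6=30  P7=13  P8=7
Waiting times: P1=45, P2=21, P3=36, P4=12, P5=0, P6=27, P7=9, P8=0
Average waiting = (45+21+36+12+0+27+9+0) / 8 = 150/8 = 18.75

18.75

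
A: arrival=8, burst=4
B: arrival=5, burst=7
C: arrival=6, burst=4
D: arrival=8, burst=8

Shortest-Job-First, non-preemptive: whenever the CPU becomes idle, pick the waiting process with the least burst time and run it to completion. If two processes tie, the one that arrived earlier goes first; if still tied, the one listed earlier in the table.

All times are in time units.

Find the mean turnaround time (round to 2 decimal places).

Gantt: | idle 0-5 | B 5-12 | C 12-16 | A 16-20 | D 20-28 |
Completion: A=20  B=12  C=16  D=28
Turnaround (C−A): A=12  B=7  C=10  D=20
Turnaround times: A=12, B=7, C=10, D=20
Average turnaround = (12+7+10+20) / 4 = 49/4 = 12.25

12.25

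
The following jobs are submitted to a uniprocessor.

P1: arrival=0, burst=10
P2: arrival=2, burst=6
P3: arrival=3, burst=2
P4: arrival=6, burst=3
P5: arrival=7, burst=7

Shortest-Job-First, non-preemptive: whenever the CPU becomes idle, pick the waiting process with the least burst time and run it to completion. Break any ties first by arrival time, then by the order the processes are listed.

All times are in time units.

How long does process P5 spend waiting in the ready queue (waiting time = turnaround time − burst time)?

Timeline: | P1 0-10 | P3 10-12 | P4 12-15 | P2 15-21 | P5 21-28 |
Completion: P1=10  P2=21  P3=12  P4=15  P5=28
Turnaround (C−A): P1=10  P2=19  P3=9  P4=9  P5=21
Waiting(P5) = turnaround − burst = 21 − 7 = 14

14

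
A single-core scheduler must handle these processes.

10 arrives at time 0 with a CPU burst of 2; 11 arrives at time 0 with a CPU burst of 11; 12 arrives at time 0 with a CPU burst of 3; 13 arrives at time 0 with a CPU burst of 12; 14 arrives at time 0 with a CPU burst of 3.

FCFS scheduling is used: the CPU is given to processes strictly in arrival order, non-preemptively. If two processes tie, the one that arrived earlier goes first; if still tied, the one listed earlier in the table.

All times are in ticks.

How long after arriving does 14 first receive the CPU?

28

Gantt: | 10 0-2 | 11 2-13 | 12 13-16 | 13 16-28 | 14 28-31 |
Completion: 10=2  11=13  12=16  13=28  14=31
Turnaround (C−A): 10=2  11=13  12=16  13=28  14=31
Response(14) = first start − arrival = 28 − 0 = 28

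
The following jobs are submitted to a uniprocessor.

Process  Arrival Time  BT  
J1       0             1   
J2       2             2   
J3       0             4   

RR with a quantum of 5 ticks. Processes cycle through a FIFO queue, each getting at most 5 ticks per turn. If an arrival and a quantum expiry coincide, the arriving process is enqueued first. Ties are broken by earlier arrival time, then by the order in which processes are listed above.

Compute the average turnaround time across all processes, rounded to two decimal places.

3.67

Schedule: | J1 0-1 | J3 1-5 | J2 5-7 |
Completion: J1=1  J2=7  J3=5
Turnaround times: J1=1, J2=5, J3=5
Average turnaround = (1+5+5) / 3 = 11/3 = 3.67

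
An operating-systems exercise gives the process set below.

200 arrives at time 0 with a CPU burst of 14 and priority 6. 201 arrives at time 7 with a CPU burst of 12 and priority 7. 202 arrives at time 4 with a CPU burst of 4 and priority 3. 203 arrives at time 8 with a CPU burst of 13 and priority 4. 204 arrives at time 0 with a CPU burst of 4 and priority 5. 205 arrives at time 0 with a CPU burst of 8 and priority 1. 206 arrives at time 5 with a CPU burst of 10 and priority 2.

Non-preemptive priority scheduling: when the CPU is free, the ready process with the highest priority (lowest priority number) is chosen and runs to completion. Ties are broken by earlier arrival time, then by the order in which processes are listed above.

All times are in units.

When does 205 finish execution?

Schedule: | 205 0-8 | 206 8-18 | 202 18-22 | 203 22-35 | 204 35-39 | 200 39-53 | 201 53-65 |
Completion: 200=53  201=65  202=22  203=35  204=39  205=8  206=18
Turnaround (C−A): 200=53  201=58  202=18  203=27  204=39  205=8  206=13

8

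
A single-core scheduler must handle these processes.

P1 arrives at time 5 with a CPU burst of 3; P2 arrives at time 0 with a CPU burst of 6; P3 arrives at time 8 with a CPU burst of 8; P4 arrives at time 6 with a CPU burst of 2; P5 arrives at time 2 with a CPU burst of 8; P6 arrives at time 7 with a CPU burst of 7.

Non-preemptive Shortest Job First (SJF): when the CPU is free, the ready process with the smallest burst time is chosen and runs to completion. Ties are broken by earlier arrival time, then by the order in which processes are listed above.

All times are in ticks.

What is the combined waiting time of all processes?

41

Gantt: | P2 0-6 | P4 6-8 | P1 8-11 | P6 11-18 | P5 18-26 | P3 26-34 |
Completion: P1=11  P2=6  P3=34  P4=8  P5=26  P6=18
Turnaround (C−A): P1=6  P2=6  P3=26  P4=2  P5=24  P6=11
Waiting = turnaround − burst: P1=3, P2=0, P3=18, P4=0, P5=16, P6=4
Total waiting = 3 + 0 + 18 + 0 + 16 + 4 = 41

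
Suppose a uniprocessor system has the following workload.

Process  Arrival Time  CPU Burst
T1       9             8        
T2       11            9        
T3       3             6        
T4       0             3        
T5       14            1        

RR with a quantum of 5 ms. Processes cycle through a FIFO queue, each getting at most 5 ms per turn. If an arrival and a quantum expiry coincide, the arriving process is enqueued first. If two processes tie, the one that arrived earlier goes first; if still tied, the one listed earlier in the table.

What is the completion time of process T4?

3

Timeline: | T4 0-3 | T3 3-9 | T1 9-14 | T2 14-19 | T5 19-20 | T1 20-23 | T2 23-27 |
Completion: T1=23  T2=27  T3=9  T4=3  T5=20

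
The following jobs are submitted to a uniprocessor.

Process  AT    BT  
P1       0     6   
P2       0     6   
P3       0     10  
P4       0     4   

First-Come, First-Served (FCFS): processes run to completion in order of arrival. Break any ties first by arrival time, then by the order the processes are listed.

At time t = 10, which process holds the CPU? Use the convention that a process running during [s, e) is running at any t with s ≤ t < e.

Timeline: | P1 0-6 | P2 6-12 | P3 12-22 | P4 22-26 |
Completion: P1=6  P2=12  P3=22  P4=26

P2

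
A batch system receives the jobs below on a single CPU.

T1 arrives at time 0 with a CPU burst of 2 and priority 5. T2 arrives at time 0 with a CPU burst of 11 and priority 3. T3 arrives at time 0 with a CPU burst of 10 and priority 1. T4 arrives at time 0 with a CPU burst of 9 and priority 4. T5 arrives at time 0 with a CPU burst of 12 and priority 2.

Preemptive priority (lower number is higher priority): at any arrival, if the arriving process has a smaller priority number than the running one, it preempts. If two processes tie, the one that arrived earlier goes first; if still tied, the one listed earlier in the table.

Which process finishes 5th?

Timeline: | T3 0-10 | T5 10-22 | T2 22-33 | T4 33-42 | T1 42-44 |
Completion: T1=44  T2=33  T3=10  T4=42  T5=22
Finish order: T3 → T5 → T2 → T4 → T1

T1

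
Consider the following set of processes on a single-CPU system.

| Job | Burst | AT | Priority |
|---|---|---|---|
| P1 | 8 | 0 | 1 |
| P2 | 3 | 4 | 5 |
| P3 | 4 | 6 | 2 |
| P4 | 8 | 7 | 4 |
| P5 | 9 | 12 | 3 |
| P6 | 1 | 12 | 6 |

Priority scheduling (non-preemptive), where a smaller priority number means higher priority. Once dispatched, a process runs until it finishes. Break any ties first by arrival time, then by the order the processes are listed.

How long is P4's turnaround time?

22

Gantt: | P1 0-8 | P3 8-12 | P5 12-21 | P4 21-29 | P2 29-32 | P6 32-33 |
Completion: P1=8  P2=32  P3=12  P4=29  P5=21  P6=33
Turnaround (C−A): P1=8  P2=28  P3=6  P4=22  P5=9  P6=21
Turnaround(P4) = completion − arrival = 29 − 7 = 22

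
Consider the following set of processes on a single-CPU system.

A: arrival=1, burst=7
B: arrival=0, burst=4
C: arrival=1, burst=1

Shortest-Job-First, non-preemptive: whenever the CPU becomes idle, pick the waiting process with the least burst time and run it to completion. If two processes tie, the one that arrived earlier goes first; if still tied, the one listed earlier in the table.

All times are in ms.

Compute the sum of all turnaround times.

19

Schedule: | B 0-4 | C 4-5 | A 5-12 |
Completion: A=12  B=4  C=5
Turnaround (C−A): A=11  B=4  C=4
Turnaround = completion − arrival: A=11, B=4, C=4
Total turnaround = 11 + 4 + 4 = 19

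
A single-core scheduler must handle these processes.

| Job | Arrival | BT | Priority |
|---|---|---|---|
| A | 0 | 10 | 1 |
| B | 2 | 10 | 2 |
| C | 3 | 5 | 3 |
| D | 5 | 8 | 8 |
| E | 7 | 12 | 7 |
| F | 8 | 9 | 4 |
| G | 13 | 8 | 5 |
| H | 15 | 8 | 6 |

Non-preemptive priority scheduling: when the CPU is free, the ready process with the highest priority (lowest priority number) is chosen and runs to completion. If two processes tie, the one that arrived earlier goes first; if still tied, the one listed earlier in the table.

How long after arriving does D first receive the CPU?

Schedule: | A 0-10 | B 10-20 | C 20-25 | F 25-34 | G 34-42 | H 42-50 | E 50-62 | D 62-70 |
Completion: A=10  B=20  C=25  D=70  E=62  F=34  G=42  H=50
Response(D) = first start − arrival = 62 − 5 = 57

57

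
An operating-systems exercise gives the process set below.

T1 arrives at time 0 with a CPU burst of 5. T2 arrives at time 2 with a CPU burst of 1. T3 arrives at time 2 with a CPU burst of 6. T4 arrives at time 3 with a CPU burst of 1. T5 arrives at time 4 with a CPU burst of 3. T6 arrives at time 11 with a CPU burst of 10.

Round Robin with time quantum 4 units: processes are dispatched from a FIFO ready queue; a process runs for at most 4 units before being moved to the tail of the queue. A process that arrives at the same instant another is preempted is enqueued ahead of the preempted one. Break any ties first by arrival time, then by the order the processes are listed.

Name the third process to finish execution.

Timeline: | T1 0-4 | T2 4-5 | T3 5-9 | T4 9-10 | T5 10-13 | T1 13-14 | T3 14-16 | T6 16-26 |
Completion: T1=14  T2=5  T3=16  T4=10  T5=13  T6=26
Turnaround (C−A): T1=14  T2=3  T3=14  T4=7  T5=9  T6=15
Finish order: T2 → T4 → T5 → T1 → T3 → T6

T5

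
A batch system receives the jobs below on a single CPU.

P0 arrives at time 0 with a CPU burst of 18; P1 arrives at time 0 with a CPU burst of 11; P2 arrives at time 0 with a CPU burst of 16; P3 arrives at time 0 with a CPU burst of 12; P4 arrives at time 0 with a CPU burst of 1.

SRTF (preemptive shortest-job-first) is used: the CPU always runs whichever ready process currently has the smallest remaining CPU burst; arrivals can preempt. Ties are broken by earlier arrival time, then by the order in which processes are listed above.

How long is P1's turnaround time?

12

Schedule: | P4 0-1 | P1 1-12 | P3 12-24 | P2 24-40 | P0 40-58 |
Completion: P0=58  P1=12  P2=40  P3=24  P4=1
Turnaround (C−A): P0=58  P1=12  P2=40  P3=24  P4=1
Turnaround(P1) = completion − arrival = 12 − 0 = 12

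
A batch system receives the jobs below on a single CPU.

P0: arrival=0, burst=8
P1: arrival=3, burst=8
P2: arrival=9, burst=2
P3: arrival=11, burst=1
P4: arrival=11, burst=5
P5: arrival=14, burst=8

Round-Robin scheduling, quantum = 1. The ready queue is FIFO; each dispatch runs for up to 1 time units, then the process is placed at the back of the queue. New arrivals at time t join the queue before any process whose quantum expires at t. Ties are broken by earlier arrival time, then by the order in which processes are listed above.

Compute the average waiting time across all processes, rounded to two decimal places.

8.50

Schedule: | P0 0-3 | P1 3-4 | P0 4-5 | P1 5-6 | P0 6-7 | P1 7-8 | P0 8-9 | P1 9-10 | P2 10-11 | P0 11-12 | P1 12-13 | P3 13-14 | P4 14-15 | P2 15-16 | P0 16-17 | P1 17-18 | P5 18-19 | P4 19-20 | P1 20-21 | P5 21-22 | P4 22-23 | P1 23-24 | P5 24-25 | P4 25-26 | P5 26-27 | P4 27-28 | P5 28-32 |
Completion: P0=17  P1=24  P2=16  P3=14  P4=28  P5=32
Turnaround (C−A): P0=17  P1=21  P2=7  P3=3  P4=17  P5=18
Waiting times: P0=9, P1=13, P2=5, P3=2, P4=12, P5=10
Average waiting = (9+13+5+2+12+10) / 6 = 51/6 = 8.50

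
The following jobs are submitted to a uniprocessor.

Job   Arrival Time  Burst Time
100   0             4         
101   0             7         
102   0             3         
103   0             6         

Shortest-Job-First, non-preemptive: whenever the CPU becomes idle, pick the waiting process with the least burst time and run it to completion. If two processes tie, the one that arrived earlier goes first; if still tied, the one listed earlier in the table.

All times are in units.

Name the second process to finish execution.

100

Schedule: | 102 0-3 | 100 3-7 | 103 7-13 | 101 13-20 |
Completion: 100=7  101=20  102=3  103=13
Finish order: 102 → 100 → 103 → 101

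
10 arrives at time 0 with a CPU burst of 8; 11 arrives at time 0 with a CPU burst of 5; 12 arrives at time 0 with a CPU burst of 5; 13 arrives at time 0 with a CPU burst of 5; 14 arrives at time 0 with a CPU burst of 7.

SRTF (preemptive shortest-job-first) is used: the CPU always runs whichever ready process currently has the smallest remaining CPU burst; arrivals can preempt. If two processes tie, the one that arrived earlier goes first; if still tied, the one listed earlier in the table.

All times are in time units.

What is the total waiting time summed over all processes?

Gantt: | 11 0-5 | 12 5-10 | 13 10-15 | 14 15-22 | 10 22-30 |
Completion: 10=30  11=5  12=10  13=15  14=22
Turnaround (C−A): 10=30  11=5  12=10  13=15  14=22
Waiting = turnaround − burst: 10=22, 11=0, 12=5, 13=10, 14=15
Total waiting = 22 + 0 + 5 + 10 + 15 = 52

52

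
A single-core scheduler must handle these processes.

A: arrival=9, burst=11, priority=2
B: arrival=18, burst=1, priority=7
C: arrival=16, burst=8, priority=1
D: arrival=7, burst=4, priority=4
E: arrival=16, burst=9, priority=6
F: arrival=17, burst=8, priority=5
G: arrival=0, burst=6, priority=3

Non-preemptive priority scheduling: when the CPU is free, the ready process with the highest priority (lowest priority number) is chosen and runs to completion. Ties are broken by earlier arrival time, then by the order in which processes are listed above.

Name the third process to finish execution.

A

Schedule: | G 0-6 | idle 6-7 | D 7-11 | A 11-22 | C 22-30 | F 30-38 | E 38-47 | B 47-48 |
Completion: A=22  B=48  C=30  D=11  E=47  F=38  G=6
Turnaround (C−A): A=13  B=30  C=14  D=4  E=31  F=21  G=6
Finish order: G → D → A → C → F → E → B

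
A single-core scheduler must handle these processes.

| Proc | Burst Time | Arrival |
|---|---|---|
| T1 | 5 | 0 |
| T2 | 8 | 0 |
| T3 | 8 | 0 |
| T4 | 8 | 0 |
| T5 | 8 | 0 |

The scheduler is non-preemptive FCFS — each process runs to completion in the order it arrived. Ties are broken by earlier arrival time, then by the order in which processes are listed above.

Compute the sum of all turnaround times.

105

Schedule: | T1 0-5 | T2 5-13 | T3 13-21 | T4 21-29 | T5 29-37 |
Completion: T1=5  T2=13  T3=21  T4=29  T5=37
Turnaround (C−A): T1=5  T2=13  T3=21  T4=29  T5=37
Turnaround = completion − arrival: T1=5, T2=13, T3=21, T4=29, T5=37
Total turnaround = 5 + 13 + 21 + 29 + 37 = 105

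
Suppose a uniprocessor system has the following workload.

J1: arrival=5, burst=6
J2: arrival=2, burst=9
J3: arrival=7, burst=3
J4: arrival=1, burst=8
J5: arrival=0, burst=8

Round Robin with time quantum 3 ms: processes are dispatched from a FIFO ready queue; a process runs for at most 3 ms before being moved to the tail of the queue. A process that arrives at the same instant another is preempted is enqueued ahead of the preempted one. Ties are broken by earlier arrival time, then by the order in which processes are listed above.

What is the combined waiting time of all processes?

92

Timeline: | J5 0-3 | J4 3-6 | J2 6-9 | J5 9-12 | J1 12-15 | J4 15-18 | J3 18-21 | J2 21-24 | J5 24-26 | J1 26-29 | J4 29-31 | J2 31-34 |
Completion: J1=29  J2=34  J3=21  J4=31  J5=26
Turnaround (C−A): J1=24  J2=32  J3=14  J4=30  J5=26
Waiting = turnaround − burst: J1=18, J2=23, J3=11, J4=22, J5=18
Total waiting = 18 + 23 + 11 + 22 + 18 = 92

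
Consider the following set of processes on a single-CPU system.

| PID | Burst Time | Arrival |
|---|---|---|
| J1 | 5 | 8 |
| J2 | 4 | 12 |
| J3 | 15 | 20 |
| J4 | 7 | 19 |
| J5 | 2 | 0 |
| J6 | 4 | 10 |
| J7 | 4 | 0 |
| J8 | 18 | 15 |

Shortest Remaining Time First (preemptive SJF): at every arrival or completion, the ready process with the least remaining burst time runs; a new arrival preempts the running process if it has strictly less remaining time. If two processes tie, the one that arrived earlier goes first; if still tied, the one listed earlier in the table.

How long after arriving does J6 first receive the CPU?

3

Schedule: | J5 0-2 | J7 2-6 | idle 6-8 | J1 8-13 | J6 13-17 | J2 17-21 | J4 21-28 | J3 28-43 | J8 43-61 |
Completion: J1=13  J2=21  J3=43  J4=28  J5=2  J6=17  J7=6  J8=61
Response(J6) = first start − arrival = 13 − 10 = 3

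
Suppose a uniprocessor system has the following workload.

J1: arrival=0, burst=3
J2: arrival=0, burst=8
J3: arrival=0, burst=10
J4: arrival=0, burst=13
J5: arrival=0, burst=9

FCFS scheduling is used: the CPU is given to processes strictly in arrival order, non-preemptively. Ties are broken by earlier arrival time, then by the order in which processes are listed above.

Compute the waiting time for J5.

Gantt: | J1 0-3 | J2 3-11 | J3 11-21 | J4 21-34 | J5 34-43 |
Completion: J1=3  J2=11  J3=21  J4=34  J5=43
Turnaround (C−A): J1=3  J2=11  J3=21  J4=34  J5=43
Waiting(J5) = turnaround − burst = 43 − 9 = 34

34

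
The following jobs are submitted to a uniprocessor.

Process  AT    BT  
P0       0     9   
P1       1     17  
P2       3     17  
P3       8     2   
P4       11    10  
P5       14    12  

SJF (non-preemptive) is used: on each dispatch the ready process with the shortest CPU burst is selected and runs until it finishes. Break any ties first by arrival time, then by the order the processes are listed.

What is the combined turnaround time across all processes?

154

Schedule: | P0 0-9 | P3 9-11 | P4 11-21 | P5 21-33 | P1 33-50 | P2 50-67 |
Completion: P0=9  P1=50  P2=67  P3=11  P4=21  P5=33
Turnaround = completion − arrival: P0=9, P1=49, P2=64, P3=3, P4=10, P5=19
Total turnaround = 9 + 49 + 64 + 3 + 10 + 19 = 154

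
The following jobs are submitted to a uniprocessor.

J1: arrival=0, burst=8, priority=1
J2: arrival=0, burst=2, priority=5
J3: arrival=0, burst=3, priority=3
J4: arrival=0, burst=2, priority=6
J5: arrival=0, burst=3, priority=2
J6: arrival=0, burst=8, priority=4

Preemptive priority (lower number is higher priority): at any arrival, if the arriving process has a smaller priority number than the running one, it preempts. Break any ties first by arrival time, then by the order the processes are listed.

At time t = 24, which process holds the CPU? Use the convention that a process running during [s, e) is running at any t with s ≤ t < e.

Timeline: | J1 0-8 | J5 8-11 | J3 11-14 | J6 14-22 | J2 22-24 | J4 24-26 |
Completion: J1=8  J2=24  J3=14  J4=26  J5=11  J6=22
Turnaround (C−A): J1=8  J2=24  J3=14  J4=26  J5=11  J6=22

J4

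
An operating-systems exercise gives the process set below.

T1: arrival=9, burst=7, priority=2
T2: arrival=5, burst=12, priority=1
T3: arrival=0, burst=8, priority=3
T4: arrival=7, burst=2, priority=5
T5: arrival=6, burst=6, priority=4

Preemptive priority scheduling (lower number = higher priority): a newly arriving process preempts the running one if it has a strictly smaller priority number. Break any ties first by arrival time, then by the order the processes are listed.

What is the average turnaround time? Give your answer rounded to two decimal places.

21.80

Timeline: | T3 0-5 | T2 5-17 | T1 17-24 | T3 24-27 | T5 27-33 | T4 33-35 |
Completion: T1=24  T2=17  T3=27  T4=35  T5=33
Turnaround (C−A): T1=15  T2=12  T3=27  T4=28  T5=27
Turnaround times: T1=15, T2=12, T3=27, T4=28, T5=27
Average turnaround = (15+12+27+28+27) / 5 = 109/5 = 21.80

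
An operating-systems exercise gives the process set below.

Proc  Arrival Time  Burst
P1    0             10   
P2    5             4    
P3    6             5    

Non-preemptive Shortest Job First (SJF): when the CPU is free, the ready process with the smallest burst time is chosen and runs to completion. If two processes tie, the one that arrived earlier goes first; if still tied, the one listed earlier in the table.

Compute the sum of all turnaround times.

Schedule: | P1 0-10 | P2 10-14 | P3 14-19 |
Completion: P1=10  P2=14  P3=19
Turnaround = completion − arrival: P1=10, P2=9, P3=13
Total turnaround = 10 + 9 + 13 = 32

32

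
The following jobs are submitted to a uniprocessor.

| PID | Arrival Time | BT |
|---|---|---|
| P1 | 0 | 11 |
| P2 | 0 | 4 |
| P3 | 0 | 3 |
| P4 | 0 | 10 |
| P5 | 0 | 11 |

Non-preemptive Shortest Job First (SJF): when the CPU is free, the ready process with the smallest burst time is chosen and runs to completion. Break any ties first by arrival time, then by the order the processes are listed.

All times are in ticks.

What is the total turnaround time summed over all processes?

94

Schedule: | P3 0-3 | P2 3-7 | P4 7-17 | P1 17-28 | P5 28-39 |
Completion: P1=28  P2=7  P3=3  P4=17  P5=39
Turnaround (C−A): P1=28  P2=7  P3=3  P4=17  P5=39
Turnaround = completion − arrival: P1=28, P2=7, P3=3, P4=17, P5=39
Total turnaround = 28 + 7 + 3 + 17 + 39 = 94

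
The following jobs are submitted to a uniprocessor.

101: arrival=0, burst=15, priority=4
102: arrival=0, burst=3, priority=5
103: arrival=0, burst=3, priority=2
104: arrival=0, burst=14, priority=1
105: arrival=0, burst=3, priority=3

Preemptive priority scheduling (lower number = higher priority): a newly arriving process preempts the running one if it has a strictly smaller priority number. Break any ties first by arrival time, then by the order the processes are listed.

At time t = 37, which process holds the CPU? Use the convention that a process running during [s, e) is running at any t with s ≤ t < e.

Gantt: | 104 0-14 | 103 14-17 | 105 17-20 | 101 20-35 | 102 35-38 |
Completion: 101=35  102=38  103=17  104=14  105=20
Turnaround (C−A): 101=35  102=38  103=17  104=14  105=20

102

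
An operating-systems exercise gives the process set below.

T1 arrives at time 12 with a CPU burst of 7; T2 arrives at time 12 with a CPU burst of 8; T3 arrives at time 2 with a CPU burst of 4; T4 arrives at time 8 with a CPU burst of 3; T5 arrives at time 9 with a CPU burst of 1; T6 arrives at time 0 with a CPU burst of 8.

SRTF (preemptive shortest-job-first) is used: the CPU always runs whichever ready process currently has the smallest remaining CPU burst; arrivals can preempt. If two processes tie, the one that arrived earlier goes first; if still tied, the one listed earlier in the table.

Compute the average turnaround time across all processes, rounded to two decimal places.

9.17

Gantt: | T6 0-2 | T3 2-6 | T6 6-8 | T4 8-9 | T5 9-10 | T4 10-12 | T6 12-16 | T1 16-23 | T2 23-31 |
Completion: T1=23  T2=31  T3=6  T4=12  T5=10  T6=16
Turnaround (C−A): T1=11  T2=19  T3=4  T4=4  T5=1  T6=16
Turnaround times: T1=11, T2=19, T3=4, T4=4, T5=1, T6=16
Average turnaround = (11+19+4+4+1+16) / 6 = 55/6 = 9.17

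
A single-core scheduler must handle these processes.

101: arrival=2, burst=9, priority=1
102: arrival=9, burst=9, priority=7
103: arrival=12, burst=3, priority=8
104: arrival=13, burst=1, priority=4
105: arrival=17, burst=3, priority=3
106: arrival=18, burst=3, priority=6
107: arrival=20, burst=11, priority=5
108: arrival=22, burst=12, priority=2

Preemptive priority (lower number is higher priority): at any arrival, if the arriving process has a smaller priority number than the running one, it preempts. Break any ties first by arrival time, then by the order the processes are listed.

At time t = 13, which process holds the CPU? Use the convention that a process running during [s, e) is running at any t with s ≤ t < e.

Timeline: | idle 0-2 | 101 2-11 | 102 11-13 | 104 13-14 | 102 14-17 | 105 17-20 | 107 20-22 | 108 22-34 | 107 34-43 | 106 43-46 | 102 46-50 | 103 50-53 |
Completion: 101=11  102=50  103=53  104=14  105=20  106=46  107=43  108=34
Turnaround (C−A): 101=9  102=41  103=41  104=1  105=3  106=28  107=23  108=12

104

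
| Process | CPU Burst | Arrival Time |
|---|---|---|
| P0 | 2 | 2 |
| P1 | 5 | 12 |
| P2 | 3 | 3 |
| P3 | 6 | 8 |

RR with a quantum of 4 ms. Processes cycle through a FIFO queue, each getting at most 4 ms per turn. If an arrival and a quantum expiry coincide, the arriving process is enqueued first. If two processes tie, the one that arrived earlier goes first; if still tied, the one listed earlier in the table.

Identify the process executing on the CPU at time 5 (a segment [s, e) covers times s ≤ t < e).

P2

Gantt: | idle 0-2 | P0 2-4 | P2 4-7 | idle 7-8 | P3 8-12 | P1 12-16 | P3 16-18 | P1 18-19 |
Completion: P0=4  P1=19  P2=7  P3=18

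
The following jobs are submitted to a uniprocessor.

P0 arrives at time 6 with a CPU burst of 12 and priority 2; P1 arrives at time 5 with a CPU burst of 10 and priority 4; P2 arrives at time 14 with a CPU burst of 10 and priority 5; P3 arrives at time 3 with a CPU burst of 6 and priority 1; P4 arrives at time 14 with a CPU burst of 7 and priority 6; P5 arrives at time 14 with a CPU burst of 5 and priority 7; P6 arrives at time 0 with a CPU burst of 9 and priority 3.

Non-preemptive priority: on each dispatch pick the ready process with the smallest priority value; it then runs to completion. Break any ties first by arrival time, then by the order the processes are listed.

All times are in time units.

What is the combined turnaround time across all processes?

192

Gantt: | P6 0-9 | P3 9-15 | P0 15-27 | P1 27-37 | P2 37-47 | P4 47-54 | P5 54-59 |
Completion: P0=27  P1=37  P2=47  P3=15  P4=54  P5=59  P6=9
Turnaround = completion − arrival: P0=21, P1=32, P2=33, P3=12, P4=40, P5=45, P6=9
Total turnaround = 21 + 32 + 33 + 12 + 40 + 45 + 9 = 192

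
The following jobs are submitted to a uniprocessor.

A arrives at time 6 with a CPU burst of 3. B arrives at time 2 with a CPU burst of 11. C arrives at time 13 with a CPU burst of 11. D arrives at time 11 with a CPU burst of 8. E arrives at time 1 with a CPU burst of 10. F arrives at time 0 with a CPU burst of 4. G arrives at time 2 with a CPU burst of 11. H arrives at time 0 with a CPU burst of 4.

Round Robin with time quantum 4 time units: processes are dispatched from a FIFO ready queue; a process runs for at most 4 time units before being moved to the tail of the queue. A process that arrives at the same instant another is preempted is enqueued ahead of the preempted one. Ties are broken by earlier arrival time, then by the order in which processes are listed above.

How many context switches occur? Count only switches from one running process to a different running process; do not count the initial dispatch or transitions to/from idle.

16

Schedule: | F 0-4 | H 4-8 | E 8-12 | B 12-16 | G 16-20 | A 20-23 | D 23-27 | E 27-31 | C 31-35 | B 35-39 | G 39-43 | D 43-47 | E 47-49 | C 49-53 | B 53-56 | G 56-59 | C 59-62 |
Completion: A=23  B=56  C=62  D=47  E=49  F=4  G=59  H=8
Turnaround (C−A): A=17  B=54  C=49  D=36  E=48  F=4  G=57  H=8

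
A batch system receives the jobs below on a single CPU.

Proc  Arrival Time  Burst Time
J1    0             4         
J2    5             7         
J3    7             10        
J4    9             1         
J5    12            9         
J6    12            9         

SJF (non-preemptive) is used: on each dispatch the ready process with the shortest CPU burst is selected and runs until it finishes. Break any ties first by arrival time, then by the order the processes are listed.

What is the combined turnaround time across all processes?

Gantt: | J1 0-4 | idle 4-5 | J2 5-12 | J4 12-13 | J5 13-22 | J6 22-31 | J3 31-41 |
Completion: J1=4  J2=12  J3=41  J4=13  J5=22  J6=31
Turnaround (C−A): J1=4  J2=7  J3=34  J4=4  J5=10  J6=19
Turnaround = completion − arrival: J1=4, J2=7, J3=34, J4=4, J5=10, J6=19
Total turnaround = 4 + 7 + 34 + 4 + 10 + 19 = 78

78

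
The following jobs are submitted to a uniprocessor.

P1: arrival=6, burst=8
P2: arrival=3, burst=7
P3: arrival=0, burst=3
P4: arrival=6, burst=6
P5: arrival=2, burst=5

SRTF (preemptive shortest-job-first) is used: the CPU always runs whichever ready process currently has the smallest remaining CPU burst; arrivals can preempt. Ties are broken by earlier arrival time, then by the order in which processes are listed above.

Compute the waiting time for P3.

Gantt: | P3 0-3 | P5 3-8 | P4 8-14 | P2 14-21 | P1 21-29 |
Completion: P1=29  P2=21  P3=3  P4=14  P5=8
Waiting(P3) = turnaround − burst = 3 − 3 = 0

0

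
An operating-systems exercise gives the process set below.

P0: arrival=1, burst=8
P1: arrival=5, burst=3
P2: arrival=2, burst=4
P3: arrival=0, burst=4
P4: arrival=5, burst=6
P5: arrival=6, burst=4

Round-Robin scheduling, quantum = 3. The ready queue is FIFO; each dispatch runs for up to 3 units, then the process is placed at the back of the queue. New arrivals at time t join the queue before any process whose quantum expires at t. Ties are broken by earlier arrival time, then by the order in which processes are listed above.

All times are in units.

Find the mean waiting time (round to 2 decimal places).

13.33

Schedule: | P3 0-3 | P0 3-6 | P2 6-9 | P3 9-10 | P1 10-13 | P4 13-16 | P5 16-19 | P0 19-22 | P2 22-23 | P4 23-26 | P5 26-27 | P0 27-29 |
Completion: P0=29  P1=13  P2=23  P3=10  P4=26  P5=27
Waiting times: P0=20, P1=5, P2=17, P3=6, P4=15, P5=17
Average waiting = (20+5+17+6+15+17) / 6 = 80/6 = 13.33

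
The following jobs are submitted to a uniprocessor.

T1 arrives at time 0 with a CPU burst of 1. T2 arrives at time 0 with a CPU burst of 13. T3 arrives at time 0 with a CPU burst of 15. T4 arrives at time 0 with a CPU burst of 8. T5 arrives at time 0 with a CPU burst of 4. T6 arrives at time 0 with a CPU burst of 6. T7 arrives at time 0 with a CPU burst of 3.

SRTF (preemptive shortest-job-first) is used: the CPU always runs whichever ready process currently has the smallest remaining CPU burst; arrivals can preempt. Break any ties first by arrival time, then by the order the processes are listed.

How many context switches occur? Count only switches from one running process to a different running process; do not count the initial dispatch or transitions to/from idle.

Schedule: | T1 0-1 | T7 1-4 | T5 4-8 | T6 8-14 | T4 14-22 | T2 22-35 | T3 35-50 |
Completion: T1=1  T2=35  T3=50  T4=22  T5=8  T6=14  T7=4
Turnaround (C−A): T1=1  T2=35  T3=50  T4=22  T5=8  T6=14  T7=4

6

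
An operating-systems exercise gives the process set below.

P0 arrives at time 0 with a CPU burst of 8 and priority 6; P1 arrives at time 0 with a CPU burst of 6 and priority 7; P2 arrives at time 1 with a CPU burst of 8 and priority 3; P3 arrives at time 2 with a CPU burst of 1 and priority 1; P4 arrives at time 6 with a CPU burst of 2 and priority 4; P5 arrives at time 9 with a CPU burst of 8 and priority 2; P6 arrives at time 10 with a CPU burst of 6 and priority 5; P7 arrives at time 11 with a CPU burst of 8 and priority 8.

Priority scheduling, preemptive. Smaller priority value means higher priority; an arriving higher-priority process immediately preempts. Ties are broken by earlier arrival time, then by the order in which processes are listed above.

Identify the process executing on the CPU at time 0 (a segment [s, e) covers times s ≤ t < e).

Gantt: | P0 0-1 | P2 1-2 | P3 2-3 | P2 3-9 | P5 9-17 | P2 17-18 | P4 18-20 | P6 20-26 | P0 26-33 | P1 33-39 | P7 39-47 |
Completion: P0=33  P1=39  P2=18  P3=3  P4=20  P5=17  P6=26  P7=47
Turnaround (C−A): P0=33  P1=39  P2=17  P3=1  P4=14  P5=8  P6=16  P7=36

P0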